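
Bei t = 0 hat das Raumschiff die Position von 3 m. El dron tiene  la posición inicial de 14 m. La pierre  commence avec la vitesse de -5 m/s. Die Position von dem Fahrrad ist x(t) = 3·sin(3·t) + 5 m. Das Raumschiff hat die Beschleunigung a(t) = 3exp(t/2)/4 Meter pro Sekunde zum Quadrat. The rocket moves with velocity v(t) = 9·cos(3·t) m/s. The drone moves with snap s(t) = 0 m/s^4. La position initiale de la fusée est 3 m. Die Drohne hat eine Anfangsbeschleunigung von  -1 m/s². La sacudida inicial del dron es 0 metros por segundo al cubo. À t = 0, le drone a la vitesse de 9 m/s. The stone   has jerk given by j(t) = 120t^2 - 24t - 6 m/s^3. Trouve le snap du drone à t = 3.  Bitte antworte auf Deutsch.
Wir haben den Snap s(t) = 0. Durch Einsetzen von t = 3: s(3) = 0.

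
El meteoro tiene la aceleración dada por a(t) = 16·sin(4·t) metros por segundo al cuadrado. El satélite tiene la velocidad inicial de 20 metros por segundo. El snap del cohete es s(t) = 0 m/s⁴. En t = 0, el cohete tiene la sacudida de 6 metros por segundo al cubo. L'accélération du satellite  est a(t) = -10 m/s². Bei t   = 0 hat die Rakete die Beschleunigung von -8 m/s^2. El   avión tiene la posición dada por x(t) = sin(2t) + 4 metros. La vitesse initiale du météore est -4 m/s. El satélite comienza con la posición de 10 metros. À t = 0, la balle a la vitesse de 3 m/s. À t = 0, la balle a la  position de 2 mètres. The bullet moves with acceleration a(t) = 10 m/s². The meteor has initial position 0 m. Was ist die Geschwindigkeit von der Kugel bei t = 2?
Wir müssen unsere Gleichung für die Beschleunigung a(t) = 10 1-mal integrieren. Die Stammfunktion von der Beschleunigung, mit v(0) = 3, ergibt die Geschwindigkeit: v(t) = 10·t + 3. Mit v(t) = 10·t + 3 und Einsetzen von t = 2, finden wir v = 23.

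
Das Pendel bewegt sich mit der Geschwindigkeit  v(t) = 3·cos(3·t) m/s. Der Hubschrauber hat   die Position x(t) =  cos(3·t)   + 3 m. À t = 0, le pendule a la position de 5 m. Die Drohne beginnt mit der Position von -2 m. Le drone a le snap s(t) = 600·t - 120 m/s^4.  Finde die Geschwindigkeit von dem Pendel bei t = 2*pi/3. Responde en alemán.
Wir haben die Geschwindigkeit v(t) = 3·cos(3·t). Durch Einsetzen von t = 2*pi/3: v(2*pi/3) = 3.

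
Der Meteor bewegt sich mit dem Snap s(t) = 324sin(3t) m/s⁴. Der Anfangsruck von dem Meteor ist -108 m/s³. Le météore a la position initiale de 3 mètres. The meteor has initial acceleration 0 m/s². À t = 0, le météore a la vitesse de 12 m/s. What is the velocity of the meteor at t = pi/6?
To find the answer, we compute 3 antiderivatives of s(t) = 324·sin(3·t). The antiderivative of snap, with j(0) = -108, gives jerk: j(t) = -108·cos(3·t). The integral of jerk, with a(0) = 0, gives acceleration: a(t) = -36·sin(3·t). Taking ∫a(t)dt and applying v(0) = 12, we find v(t) = 12·cos(3·t). We have velocity v(t) = 12·cos(3·t). Substituting t = pi/6: v(pi/6) = 0.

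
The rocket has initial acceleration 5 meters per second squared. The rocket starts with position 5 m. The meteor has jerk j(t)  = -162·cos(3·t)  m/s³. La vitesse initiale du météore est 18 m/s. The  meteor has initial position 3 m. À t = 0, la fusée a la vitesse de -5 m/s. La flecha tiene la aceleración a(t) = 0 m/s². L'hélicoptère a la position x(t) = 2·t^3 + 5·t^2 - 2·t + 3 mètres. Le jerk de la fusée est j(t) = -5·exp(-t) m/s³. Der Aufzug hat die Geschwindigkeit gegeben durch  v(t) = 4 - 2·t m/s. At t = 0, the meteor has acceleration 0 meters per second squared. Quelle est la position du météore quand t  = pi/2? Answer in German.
Um dies zu lösen, müssen wir 3 Stammfunktionen unserer Gleichung für den Ruck j(t) = -162·cos(3·t) finden. Die Stammfunktion von dem Ruck ist die Beschleunigung. Mit a(0) = 0 erhalten wir a(t) = -54·sin(3·t). Mit ∫a(t)dt und Anwendung von v(0) = 18, finden wir v(t) = 18·cos(3·t). Das Integral von der Geschwindigkeit ist die Position. Mit x(0) = 3 erhalten wir x(t) = 6·sin(3·t) + 3. Wir haben die Position x(t) = 6·sin(3·t) + 3. Durch Einsetzen von t = pi/2: x(pi/2) = -3.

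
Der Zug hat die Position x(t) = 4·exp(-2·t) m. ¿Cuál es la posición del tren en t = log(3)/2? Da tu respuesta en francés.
Nous avons la position x(t) = 4·exp(-2·t). En substituant t = log(3)/2: x(log(3)/2) = 4/3.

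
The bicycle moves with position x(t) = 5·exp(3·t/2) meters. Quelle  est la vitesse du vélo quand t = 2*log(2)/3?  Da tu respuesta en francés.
Pour résoudre ceci, nous devons prendre 1 dérivée de notre équation de la position x(t) = 5·exp(3·t/2). En prenant d/dt de x(t), nous trouvons v(t) = 15·exp(3·t/2)/2. Nous avons la vitesse v(t) = 15·exp(3·t/2)/2. En substituant t = 2*log(2)/3: v(2*log(2)/3) = 15.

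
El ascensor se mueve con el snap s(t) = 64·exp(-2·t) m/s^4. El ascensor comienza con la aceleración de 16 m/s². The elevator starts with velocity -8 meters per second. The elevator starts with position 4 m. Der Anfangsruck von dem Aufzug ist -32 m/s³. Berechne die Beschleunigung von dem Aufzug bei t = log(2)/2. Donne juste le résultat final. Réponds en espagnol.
En t = log(2)/2, a = 8.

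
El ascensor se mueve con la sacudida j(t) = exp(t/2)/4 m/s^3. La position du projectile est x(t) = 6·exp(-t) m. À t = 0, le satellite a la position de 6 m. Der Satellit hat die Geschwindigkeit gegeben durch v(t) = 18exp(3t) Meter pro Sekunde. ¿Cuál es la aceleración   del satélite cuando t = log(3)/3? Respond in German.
Ausgehend von der Geschwindigkeit v(t) = 18·exp(3·t), nehmen wir 1 Ableitung. Durch Ableiten von der Geschwindigkeit erhalten wir die Beschleunigung: a(t) = 54·exp(3·t). Aus der Gleichung für die Beschleunigung a(t) = 54·exp(3·t), setzen wir t = log(3)/3 ein und erhalten a = 162.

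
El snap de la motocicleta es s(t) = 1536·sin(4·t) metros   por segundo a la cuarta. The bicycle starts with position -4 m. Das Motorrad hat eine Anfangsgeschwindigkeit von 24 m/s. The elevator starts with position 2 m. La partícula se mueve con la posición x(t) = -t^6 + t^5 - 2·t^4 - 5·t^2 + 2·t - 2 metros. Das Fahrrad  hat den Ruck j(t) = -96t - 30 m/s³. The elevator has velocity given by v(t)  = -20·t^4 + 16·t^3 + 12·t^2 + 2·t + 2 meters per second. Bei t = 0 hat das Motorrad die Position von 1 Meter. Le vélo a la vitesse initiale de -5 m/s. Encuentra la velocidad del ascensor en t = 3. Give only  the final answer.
La respuesta es -1072.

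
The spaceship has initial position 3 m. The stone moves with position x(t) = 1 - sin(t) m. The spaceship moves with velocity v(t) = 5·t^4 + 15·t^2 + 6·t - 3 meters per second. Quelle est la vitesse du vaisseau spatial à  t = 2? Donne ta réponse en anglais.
Using v(t) = 5·t^4 + 15·t^2 + 6·t - 3 and substituting t = 2, we find v = 149.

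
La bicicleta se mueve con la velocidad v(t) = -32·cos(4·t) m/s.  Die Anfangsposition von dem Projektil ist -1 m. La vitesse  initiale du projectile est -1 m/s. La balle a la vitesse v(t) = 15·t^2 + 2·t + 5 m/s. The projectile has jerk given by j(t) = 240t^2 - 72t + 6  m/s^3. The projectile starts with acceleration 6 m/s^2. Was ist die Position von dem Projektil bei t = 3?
Wir müssen unsere Gleichung für den Ruck j(t) = 240·t^2 - 72·t + 6 3-mal integrieren. Mit ∫j(t)dt und Anwendung von a(0) = 6, finden wir a(t) = 80·t^3 - 36·t^2 + 6·t + 6. Die Stammfunktion von der Beschleunigung, mit v(0) = -1, ergibt die Geschwindigkeit: v(t) = 20·t^4 - 12·t^3 + 3·t^2 + 6·t - 1. Das Integral von der Geschwindigkeit ist die Position. Mit x(0) = -1 erhalten wir x(t) = 4·t^5 - 3·t^4 + t^3 + 3·t^2 - t - 1. Wir haben die Position x(t) = 4·t^5 - 3·t^4 + t^3 + 3·t^2 - t - 1. Durch Einsetzen von t = 3: x(3) = 779.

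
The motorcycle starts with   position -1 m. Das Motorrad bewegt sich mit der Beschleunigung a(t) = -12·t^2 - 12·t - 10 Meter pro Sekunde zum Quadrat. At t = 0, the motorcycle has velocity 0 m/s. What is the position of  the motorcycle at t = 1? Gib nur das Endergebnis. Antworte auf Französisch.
La réponse est -9.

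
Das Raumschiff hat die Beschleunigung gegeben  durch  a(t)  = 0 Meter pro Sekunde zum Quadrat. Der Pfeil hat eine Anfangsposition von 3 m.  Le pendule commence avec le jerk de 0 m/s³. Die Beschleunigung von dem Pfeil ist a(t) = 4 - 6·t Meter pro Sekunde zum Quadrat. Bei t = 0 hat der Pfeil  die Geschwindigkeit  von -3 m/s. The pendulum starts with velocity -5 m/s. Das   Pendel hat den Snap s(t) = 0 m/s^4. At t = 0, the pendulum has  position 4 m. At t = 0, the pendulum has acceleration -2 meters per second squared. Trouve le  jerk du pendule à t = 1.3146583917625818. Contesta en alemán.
Wir müssen die Stammfunktion unserer Gleichung für den Snap s(t) = 0 1-mal finden. Mit ∫s(t)dt und Anwendung von j(0) = 0, finden wir j(t) = 0. Aus der Gleichung für den Ruck j(t) = 0, setzen wir t = 1.3146583917625818 ein und erhalten j = 0.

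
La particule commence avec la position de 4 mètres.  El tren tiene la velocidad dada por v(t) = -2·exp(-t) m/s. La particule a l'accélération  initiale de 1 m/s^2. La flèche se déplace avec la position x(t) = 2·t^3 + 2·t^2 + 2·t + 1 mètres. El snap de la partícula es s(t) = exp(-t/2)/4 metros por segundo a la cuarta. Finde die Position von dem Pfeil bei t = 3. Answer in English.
Using x(t) = 2·t^3 + 2·t^2 + 2·t + 1 and substituting t = 3, we find x = 79.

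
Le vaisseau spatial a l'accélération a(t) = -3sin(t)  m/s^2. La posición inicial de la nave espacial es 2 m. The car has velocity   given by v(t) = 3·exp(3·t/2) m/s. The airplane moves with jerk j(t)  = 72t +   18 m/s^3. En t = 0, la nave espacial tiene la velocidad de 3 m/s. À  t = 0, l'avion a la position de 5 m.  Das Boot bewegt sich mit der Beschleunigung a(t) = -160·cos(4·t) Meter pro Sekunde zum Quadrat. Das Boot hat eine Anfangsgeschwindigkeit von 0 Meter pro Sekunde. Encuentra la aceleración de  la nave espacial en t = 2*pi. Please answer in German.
Mit a(t) = -3·sin(t) und Einsetzen von t = 2*pi, finden wir a = 0.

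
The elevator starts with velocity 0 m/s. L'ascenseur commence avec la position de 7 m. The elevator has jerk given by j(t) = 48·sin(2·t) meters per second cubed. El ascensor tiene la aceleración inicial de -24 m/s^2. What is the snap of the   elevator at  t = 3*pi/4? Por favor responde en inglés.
We must differentiate our jerk equation j(t) = 48·sin(2·t) 1 time. The derivative of jerk gives snap: s(t) = 96·cos(2·t). From the given snap equation s(t) = 96·cos(2·t), we substitute t = 3*pi/4 to get s = 0.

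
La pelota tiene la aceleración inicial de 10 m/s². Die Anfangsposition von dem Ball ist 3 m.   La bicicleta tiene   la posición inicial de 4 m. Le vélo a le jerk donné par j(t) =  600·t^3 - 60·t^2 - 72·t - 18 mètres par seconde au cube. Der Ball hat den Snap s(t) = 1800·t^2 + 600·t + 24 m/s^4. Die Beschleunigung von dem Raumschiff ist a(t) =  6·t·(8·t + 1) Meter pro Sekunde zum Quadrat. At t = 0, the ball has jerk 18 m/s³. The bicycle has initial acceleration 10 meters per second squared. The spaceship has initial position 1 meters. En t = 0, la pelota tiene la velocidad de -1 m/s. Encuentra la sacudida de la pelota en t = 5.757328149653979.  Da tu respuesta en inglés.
We need to integrate our snap equation s(t) = 1800·t^2 + 600·t + 24 1 time. The integral of snap is jerk. Using j(0) = 18, we get j(t) = 600·t^3 + 300·t^2 + 24·t + 18. Using j(t) = 600·t^3 + 300·t^2 + 24·t + 18 and substituting t = 5.757328149653979, we find j = 124602.521658230.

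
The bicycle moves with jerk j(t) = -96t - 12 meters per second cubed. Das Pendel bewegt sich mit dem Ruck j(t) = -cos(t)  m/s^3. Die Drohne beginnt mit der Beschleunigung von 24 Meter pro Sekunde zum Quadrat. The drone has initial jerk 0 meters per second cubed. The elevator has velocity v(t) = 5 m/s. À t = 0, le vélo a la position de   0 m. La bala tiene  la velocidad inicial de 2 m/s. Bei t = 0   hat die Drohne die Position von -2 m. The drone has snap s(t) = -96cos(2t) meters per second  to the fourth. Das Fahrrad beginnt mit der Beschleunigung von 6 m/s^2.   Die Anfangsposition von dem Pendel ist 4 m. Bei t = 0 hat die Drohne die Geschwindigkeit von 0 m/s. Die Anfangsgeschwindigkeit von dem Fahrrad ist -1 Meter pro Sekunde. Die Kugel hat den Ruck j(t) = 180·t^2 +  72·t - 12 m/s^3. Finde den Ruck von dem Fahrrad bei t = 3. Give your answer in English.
From the given jerk equation j(t) = -96·t - 12, we substitute t = 3 to get j = -300.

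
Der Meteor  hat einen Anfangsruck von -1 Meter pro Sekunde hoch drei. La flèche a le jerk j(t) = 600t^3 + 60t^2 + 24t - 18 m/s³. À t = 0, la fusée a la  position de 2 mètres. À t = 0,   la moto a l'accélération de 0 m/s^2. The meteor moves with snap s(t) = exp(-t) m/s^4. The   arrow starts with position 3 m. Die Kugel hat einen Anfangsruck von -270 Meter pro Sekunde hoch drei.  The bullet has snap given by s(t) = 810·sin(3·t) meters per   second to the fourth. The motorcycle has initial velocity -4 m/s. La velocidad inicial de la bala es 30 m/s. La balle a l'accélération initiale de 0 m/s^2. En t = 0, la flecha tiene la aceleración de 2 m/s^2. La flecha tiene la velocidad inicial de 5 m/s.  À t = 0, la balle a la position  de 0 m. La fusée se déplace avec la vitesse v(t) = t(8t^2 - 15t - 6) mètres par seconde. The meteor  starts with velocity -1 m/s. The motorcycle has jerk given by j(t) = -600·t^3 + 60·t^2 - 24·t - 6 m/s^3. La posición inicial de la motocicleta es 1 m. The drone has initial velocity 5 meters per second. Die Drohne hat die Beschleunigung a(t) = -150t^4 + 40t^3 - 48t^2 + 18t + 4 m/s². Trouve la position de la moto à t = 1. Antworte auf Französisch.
Pour résoudre ceci, nous devons prendre 3 primitives de notre équation du jerk j(t) = -600·t^3 + 60·t^2 - 24·t - 6. En intégrant le jerk et en utilisant la condition initiale a(0) = 0, nous obtenons a(t) = 2·t·(-75·t^3 + 10·t^2 - 6·t - 3). La primitive de l'accélération est la vitesse. En utilisant v(0) = -4, nous obtenons v(t) = -30·t^5 + 5·t^4 - 4·t^3 - 3·t^2 - 4. En intégrant la vitesse et en utilisant la condition initiale x(0) = 1, nous obtenons x(t) = -5·t^6 + t^5 - t^4 - t^3 - 4·t + 1. Nous avons la position x(t) = -5·t^6 + t^5 - t^4 - t^3 - 4·t + 1. En substituant t = 1: x(1) = -9.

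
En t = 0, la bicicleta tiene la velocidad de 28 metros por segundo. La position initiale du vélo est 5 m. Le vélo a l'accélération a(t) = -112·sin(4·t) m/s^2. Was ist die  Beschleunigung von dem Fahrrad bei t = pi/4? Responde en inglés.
From the given acceleration equation a(t) = -112·sin(4·t), we substitute t = pi/4 to get a = 0.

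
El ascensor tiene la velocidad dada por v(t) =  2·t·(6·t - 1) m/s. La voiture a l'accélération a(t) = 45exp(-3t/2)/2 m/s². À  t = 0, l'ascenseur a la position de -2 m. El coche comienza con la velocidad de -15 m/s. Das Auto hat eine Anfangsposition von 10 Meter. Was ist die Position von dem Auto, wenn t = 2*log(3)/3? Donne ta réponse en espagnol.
Para resolver esto, necesitamos tomar 2 integrales de nuestra ecuación de la aceleración a(t) = 45·exp(-3·t/2)/2. Integrando la aceleración y usando la condición inicial v(0) = -15, obtenemos v(t) = -15·exp(-3·t/2). Tomando ∫v(t)dt y aplicando x(0) = 10, encontramos x(t) = 10·exp(-3·t/2). Tenemos la posición x(t) = 10·exp(-3·t/2). Sustituyendo t = 2*log(3)/3: x(2*log(3)/3) = 10/3.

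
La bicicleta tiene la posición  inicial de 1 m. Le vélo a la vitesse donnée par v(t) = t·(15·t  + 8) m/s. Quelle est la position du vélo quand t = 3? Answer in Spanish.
Debemos encontrar la antiderivada de nuestra ecuación de la velocidad v(t) = t·(15·t + 8) 1 vez. Integrando la velocidad y usando la condición inicial x(0) = 1, obtenemos x(t) = 5·t^3 + 4·t^2 + 1. Usando x(t) = 5·t^3 + 4·t^2 + 1 y sustituyendo t = 3, encontramos x = 172.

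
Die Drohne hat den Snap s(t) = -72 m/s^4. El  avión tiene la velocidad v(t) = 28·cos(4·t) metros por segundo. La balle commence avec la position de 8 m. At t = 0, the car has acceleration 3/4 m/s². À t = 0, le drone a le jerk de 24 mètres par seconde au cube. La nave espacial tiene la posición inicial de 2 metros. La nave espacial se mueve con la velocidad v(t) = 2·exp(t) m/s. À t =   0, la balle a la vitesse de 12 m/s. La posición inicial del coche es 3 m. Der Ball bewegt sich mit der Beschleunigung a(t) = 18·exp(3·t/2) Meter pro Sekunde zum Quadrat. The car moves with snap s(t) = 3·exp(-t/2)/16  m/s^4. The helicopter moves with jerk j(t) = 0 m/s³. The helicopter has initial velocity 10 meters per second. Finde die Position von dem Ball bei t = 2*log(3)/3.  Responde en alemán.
Wir müssen das Integral unserer Gleichung für die Beschleunigung a(t) = 18·exp(3·t/2) 2-mal finden. Die Stammfunktion von der Beschleunigung, mit v(0) = 12, ergibt die Geschwindigkeit: v(t) = 12·exp(3·t/2). Die Stammfunktion von der Geschwindigkeit ist die Position. Mit x(0) = 8 erhalten wir x(t) = 8·exp(3·t/2). Aus der Gleichung für die Position x(t) = 8·exp(3·t/2), setzen wir t = 2*log(3)/3 ein und erhalten x = 24.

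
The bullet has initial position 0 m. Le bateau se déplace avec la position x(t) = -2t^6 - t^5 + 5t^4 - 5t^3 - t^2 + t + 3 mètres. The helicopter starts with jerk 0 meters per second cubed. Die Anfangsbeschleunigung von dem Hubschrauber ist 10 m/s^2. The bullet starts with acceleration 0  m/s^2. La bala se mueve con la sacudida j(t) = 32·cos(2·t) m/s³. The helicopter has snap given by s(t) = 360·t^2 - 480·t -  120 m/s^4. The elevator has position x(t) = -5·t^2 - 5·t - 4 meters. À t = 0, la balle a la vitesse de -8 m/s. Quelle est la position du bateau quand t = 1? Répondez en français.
Nous avons la position x(t) = -2·t^6 - t^5 + 5·t^4 - 5·t^3 - t^2 + t + 3. En substituant t = 1: x(1) = 0.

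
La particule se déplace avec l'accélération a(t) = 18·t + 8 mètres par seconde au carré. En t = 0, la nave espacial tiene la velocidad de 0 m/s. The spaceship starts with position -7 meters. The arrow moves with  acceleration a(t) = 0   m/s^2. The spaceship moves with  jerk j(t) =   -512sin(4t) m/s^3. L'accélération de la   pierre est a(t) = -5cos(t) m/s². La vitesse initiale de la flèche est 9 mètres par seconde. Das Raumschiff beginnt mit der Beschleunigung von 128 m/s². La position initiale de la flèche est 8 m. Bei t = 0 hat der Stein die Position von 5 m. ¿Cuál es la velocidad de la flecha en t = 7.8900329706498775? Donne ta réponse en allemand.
Ausgehend von der Beschleunigung a(t) = 0, nehmen wir 1 Stammfunktion. Durch Integration von der Beschleunigung und Verwendung der Anfangsbedingung v(0) = 9, erhalten wir v(t) = 9. Wir haben die Geschwindigkeit v(t) = 9. Durch Einsetzen von t = 7.8900329706498775: v(7.8900329706498775) = 9.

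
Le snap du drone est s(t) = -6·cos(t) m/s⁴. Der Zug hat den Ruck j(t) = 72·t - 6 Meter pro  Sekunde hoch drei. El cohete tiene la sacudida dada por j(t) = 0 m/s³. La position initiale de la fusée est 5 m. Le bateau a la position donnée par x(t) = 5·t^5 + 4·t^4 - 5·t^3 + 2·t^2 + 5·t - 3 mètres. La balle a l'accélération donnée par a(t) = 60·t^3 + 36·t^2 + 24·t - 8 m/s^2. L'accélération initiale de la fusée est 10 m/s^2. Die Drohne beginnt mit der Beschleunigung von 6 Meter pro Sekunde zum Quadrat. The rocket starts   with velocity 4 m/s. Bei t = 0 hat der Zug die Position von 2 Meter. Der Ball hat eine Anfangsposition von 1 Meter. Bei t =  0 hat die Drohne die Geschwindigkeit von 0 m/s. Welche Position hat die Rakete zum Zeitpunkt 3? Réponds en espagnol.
Partiendo de la sacudida j(t) = 0, tomamos 3 antiderivadas. La antiderivada de la sacudida, con a(0) = 10, da la aceleración: a(t) = 10. Integrando la aceleración y usando la condición inicial v(0) = 4, obtenemos v(t) = 10·t + 4. Integrando la velocidad y usando la condición inicial x(0) = 5, obtenemos x(t) = 5·t^2 + 4·t + 5. Usando x(t) = 5·t^2 + 4·t + 5 y sustituyendo t = 3, encontramos x = 62.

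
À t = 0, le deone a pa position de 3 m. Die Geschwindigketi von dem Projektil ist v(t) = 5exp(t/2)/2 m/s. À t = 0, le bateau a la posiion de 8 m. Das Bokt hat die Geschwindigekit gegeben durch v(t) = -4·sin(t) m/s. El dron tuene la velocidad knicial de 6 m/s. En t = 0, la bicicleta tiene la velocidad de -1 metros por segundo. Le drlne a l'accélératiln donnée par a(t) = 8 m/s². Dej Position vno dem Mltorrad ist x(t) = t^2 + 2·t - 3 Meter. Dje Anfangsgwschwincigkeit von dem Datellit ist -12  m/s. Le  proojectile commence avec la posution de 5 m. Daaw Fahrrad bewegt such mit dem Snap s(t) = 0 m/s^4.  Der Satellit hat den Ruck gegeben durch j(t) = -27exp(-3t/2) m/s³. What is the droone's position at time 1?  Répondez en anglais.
To find the answer, we compute 2 antiderivatives of a(t) = 8. The antiderivative of acceleration, with v(0) = 6, gives velocity: v(t) = 8·t + 6. Taking ∫v(t)dt and applying x(0) = 3, we find x(t) = 4·t^2 + 6·t + 3. From the given position equation x(t) = 4·t^2 + 6·t + 3, we substitute t = 1 to get x = 13.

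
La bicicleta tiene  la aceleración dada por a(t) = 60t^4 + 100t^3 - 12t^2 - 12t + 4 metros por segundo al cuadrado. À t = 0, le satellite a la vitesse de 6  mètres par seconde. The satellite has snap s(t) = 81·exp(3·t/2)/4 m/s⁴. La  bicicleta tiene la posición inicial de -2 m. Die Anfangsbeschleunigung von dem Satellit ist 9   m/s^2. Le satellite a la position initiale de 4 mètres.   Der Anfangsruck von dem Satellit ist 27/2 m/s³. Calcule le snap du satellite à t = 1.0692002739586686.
De l'équation du snap s(t) = 81·exp(3·t/2)/4, nous substituons t = 1.0692002739586686 pour obtenir s = 100.680808888865.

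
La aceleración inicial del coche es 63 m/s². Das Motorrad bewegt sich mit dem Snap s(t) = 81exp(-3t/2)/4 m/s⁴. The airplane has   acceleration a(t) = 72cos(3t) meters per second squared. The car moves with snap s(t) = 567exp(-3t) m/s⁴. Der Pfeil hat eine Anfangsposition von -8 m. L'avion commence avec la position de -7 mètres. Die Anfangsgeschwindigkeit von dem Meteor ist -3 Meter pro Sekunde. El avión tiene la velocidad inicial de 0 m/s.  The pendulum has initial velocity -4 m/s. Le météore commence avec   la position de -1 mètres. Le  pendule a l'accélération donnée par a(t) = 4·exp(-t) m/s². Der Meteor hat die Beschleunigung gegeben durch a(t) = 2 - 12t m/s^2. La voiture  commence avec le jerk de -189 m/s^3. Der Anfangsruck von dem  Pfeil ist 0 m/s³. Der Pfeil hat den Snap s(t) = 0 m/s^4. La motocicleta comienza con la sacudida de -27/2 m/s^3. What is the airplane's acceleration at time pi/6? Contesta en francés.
De l'équation de l'accélération a(t) = 72·cos(3·t), nous substituons t = pi/6 pour obtenir a = 0.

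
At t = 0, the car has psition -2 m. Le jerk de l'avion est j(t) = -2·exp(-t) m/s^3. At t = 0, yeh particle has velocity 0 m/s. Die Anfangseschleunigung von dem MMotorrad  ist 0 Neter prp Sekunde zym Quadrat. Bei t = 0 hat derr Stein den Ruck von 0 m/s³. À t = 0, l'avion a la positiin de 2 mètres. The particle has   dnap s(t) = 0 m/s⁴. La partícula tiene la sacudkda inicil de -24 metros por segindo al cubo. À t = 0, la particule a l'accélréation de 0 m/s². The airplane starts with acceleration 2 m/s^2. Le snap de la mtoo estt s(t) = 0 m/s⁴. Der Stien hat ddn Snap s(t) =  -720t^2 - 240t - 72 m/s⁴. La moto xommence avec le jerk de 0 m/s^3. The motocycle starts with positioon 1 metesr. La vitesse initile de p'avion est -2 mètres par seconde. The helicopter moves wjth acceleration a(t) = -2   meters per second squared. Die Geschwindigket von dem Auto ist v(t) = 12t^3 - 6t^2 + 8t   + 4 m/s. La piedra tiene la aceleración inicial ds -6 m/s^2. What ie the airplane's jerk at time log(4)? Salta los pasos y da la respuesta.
j(log(4)) = -1/2.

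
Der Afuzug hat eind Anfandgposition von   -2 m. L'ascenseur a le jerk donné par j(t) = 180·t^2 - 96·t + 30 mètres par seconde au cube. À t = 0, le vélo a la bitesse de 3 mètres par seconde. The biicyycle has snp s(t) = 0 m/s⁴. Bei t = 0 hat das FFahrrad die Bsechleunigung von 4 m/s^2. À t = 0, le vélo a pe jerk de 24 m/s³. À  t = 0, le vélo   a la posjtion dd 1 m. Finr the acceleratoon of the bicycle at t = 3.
To solve this, we need to take 2 antiderivatives of our snap equation s(t) = 0. The integral of snap is jerk. Using j(0) = 24, we get j(t) = 24. Taking ∫j(t)dt and applying a(0) = 4, we find a(t) = 24·t + 4. Using a(t) = 24·t + 4 and substituting t = 3, we find a = 76.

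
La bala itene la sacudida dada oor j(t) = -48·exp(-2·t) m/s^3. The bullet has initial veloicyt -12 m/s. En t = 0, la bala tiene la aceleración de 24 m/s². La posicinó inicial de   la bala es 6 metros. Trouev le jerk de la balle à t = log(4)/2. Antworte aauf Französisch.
Nous avons le jerk j(t) = -48·exp(-2·t). En substituant t = log(4)/2: j(log(4)/2) = -12.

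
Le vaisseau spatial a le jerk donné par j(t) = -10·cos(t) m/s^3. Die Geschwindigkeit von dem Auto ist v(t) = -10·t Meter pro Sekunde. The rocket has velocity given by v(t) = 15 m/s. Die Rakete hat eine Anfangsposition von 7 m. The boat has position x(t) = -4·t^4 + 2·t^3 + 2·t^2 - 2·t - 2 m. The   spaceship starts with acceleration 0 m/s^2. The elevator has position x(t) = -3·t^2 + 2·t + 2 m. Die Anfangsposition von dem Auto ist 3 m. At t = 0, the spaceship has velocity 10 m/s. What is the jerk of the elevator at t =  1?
We must differentiate our position equation x(t) = -3·t^2 + 2·t + 2 3 times. Taking d/dt of x(t), we find v(t) = 2 - 6·t. Taking d/dt of v(t), we find a(t) = -6. The derivative of acceleration gives jerk: j(t) = 0. We have jerk j(t) = 0. Substituting t = 1: j(1) = 0.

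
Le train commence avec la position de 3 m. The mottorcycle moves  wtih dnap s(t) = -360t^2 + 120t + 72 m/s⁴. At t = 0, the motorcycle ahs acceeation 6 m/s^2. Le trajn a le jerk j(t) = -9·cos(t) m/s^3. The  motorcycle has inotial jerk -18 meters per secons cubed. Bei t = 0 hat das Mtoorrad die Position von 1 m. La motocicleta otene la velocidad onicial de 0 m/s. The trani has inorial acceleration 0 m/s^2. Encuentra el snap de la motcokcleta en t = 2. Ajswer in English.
We have snap s(t) = -360·t^2 + 120·t + 72. Substituting t = 2: s(2) = -1128.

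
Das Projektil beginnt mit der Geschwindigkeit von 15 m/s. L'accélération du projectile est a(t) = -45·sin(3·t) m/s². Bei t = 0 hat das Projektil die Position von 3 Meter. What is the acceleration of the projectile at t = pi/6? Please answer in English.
We have acceleration a(t) = -45·sin(3·t). Substituting t = pi/6: a(pi/6) = -45.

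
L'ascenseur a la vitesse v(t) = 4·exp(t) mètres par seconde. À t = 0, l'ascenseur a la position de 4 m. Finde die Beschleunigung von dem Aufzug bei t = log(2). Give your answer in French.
En partant de la vitesse v(t) = 4·exp(t), nous prenons 1 dérivée. En prenant d/dt de v(t), nous trouvons a(t) = 4·exp(t). Nous avons l'accélération a(t) = 4·exp(t). En substituant t = log(2): a(log(2)) = 8.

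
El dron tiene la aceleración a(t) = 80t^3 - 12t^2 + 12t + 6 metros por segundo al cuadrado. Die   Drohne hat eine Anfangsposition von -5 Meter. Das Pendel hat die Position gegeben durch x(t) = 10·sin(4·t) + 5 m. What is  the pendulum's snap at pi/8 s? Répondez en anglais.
Starting from position x(t) = 10·sin(4·t) + 5, we take 4 derivatives. The derivative of position gives velocity: v(t) = 40·cos(4·t). Differentiating velocity, we get acceleration: a(t) = -160·sin(4·t). The derivative of acceleration gives jerk: j(t) = -640·cos(4·t). The derivative of jerk gives snap: s(t) = 2560·sin(4·t). Using s(t) = 2560·sin(4·t) and substituting t = pi/8, we find s = 2560.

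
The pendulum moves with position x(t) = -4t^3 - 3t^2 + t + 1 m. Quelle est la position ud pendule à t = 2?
De l'équation de la position x(t) = -4·t^3 - 3·t^2 + t + 1, nous substituons t = 2 pour obtenir x = -41.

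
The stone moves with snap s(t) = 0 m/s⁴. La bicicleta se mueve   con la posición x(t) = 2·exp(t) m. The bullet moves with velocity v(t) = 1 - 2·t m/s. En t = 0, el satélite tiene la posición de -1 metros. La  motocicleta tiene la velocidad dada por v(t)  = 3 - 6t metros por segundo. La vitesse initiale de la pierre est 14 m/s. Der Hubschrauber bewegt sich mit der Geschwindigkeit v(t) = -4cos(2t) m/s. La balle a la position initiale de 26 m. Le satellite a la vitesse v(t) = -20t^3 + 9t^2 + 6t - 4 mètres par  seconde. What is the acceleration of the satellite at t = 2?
We must differentiate our velocity equation v(t) = -20·t^3 + 9·t^2 + 6·t - 4 1 time. Differentiating velocity, we get acceleration: a(t) = -60·t^2 + 18·t + 6. Using a(t) = -60·t^2 + 18·t + 6 and substituting t = 2, we find a = -198.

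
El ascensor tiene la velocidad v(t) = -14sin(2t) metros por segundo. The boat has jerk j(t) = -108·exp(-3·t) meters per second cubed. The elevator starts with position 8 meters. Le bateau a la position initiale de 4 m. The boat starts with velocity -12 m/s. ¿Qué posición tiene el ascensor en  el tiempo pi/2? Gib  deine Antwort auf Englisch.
We must find the integral of our velocity equation v(t) = -14·sin(2·t) 1 time. Finding the antiderivative of v(t) and using x(0) = 8: x(t) = 7·cos(2·t) + 1. We have position x(t) = 7·cos(2·t) + 1. Substituting t = pi/2: x(pi/2) = -6.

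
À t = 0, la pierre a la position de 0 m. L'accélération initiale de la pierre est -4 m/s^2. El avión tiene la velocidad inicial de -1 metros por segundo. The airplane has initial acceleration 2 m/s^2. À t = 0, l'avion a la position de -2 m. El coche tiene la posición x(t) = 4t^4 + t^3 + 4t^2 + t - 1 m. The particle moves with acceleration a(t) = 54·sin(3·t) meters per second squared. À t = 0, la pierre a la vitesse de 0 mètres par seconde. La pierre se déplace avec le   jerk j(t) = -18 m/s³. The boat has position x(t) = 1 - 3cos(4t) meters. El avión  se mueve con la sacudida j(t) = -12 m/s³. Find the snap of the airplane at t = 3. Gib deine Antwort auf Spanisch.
Partiendo de la sacudida j(t) = -12, tomamos 1 derivada. Tomando d/dt de j(t), encontramos s(t) = 0. Usando s(t) = 0 y sustituyendo t = 3, encontramos s = 0.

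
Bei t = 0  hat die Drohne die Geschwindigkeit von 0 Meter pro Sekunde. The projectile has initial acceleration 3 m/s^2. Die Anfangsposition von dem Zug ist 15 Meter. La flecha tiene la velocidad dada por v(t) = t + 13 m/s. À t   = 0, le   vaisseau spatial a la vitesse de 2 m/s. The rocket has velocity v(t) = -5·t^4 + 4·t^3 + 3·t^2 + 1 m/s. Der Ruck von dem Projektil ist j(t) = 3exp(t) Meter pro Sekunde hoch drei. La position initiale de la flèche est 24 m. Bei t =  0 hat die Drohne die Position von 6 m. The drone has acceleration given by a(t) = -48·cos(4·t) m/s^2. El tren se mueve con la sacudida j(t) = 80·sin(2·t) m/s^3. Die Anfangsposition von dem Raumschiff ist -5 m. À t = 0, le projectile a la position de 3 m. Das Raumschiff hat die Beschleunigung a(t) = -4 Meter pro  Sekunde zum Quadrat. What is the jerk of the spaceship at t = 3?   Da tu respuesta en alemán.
Ausgehend von der Beschleunigung a(t) = -4, nehmen wir 1 Ableitung. Durch Ableiten von der Beschleunigung erhalten wir den Ruck: j(t) = 0. Aus der Gleichung für den Ruck j(t) = 0, setzen wir t = 3 ein und erhalten j = 0.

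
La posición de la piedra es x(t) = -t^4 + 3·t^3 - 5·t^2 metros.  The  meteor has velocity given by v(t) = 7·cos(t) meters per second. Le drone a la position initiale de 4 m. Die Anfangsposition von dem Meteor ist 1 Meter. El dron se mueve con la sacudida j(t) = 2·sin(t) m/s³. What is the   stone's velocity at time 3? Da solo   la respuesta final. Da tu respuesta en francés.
À t = 3, v = -57.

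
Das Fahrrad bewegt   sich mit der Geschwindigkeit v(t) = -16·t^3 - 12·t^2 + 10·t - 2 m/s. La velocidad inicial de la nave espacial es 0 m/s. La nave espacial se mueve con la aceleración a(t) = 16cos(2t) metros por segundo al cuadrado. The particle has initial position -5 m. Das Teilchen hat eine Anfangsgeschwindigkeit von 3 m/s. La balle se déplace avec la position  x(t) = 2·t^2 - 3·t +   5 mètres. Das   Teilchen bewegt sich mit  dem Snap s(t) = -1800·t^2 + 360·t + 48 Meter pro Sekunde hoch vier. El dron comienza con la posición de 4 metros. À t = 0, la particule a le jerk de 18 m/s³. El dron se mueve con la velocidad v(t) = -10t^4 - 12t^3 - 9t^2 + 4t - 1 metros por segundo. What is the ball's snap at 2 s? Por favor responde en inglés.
To solve this, we need to take 4 derivatives of our position equation x(t) = 2·t^2 - 3·t + 5. The derivative of position gives velocity: v(t) = 4·t - 3. Taking d/dt of v(t), we find a(t) = 4. The derivative of acceleration gives jerk: j(t) = 0. The derivative of jerk gives snap: s(t) = 0. We have snap s(t) = 0. Substituting t = 2: s(2) = 0.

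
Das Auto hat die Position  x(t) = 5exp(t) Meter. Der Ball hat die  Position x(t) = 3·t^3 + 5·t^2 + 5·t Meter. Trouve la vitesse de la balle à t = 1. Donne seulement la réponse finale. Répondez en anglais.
v(1) = 24.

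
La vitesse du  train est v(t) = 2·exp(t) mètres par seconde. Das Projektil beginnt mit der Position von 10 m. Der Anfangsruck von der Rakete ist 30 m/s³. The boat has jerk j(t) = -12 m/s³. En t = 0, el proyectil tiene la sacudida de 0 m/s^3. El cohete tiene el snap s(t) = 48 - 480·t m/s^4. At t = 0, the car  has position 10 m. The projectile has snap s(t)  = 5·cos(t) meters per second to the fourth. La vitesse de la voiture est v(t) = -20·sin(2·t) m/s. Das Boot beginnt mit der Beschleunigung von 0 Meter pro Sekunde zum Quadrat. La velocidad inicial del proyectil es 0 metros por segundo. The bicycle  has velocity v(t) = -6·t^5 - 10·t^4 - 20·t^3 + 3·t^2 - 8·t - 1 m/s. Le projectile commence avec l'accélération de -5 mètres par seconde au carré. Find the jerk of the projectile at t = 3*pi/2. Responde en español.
Necesitamos integrar nuestra ecuación del snap s(t) = 5·cos(t) 1 vez. Integrando el snap y usando la condición inicial j(0) = 0, obtenemos j(t) = 5·sin(t). De la ecuación de la sacudida j(t) = 5·sin(t), sustituimos t = 3*pi/2 para obtener j = -5.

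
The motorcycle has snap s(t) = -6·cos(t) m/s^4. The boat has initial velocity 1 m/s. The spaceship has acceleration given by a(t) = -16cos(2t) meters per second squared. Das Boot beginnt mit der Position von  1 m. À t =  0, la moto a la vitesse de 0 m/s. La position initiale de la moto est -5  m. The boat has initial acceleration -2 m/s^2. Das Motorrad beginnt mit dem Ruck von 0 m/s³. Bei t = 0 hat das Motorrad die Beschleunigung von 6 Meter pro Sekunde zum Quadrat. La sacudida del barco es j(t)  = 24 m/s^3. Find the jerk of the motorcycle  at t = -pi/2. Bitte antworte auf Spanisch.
Para resolver esto, necesitamos tomar 1 integral de nuestra ecuación del snap s(t) = -6·cos(t). Integrando el snap y usando la condición inicial j(0) = 0, obtenemos j(t) = -6·sin(t). Usando j(t) = -6·sin(t) y sustituyendo t = -pi/2, encontramos j = 6.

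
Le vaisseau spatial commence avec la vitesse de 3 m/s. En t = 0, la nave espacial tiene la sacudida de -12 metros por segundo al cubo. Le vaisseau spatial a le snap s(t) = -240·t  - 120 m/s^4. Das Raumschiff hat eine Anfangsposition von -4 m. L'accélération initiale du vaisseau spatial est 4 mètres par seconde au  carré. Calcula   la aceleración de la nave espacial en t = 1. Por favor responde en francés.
Nous devons intégrer notre équation du snap s(t) = -240·t - 120 2 fois. L'intégrale du snap est le jerk. En utilisant j(0) = -12, nous obtenons j(t) = -120·t^2 - 120·t - 12. L'intégrale du jerk, avec a(0) = 4, donne l'accélération: a(t) = -40·t^3 - 60·t^2 - 12·t + 4. De l'équation de l'accélération a(t) = -40·t^3 - 60·t^2 - 12·t + 4, nous substituons t = 1 pour obtenir a = -108.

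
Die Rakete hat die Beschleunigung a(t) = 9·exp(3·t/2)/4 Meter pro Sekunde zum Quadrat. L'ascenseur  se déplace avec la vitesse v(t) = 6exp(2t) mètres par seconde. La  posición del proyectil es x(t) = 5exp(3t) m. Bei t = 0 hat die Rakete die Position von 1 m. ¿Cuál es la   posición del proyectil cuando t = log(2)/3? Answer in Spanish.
Usando x(t) = 5·exp(3·t) y sustituyendo t = log(2)/3, encontramos x = 10.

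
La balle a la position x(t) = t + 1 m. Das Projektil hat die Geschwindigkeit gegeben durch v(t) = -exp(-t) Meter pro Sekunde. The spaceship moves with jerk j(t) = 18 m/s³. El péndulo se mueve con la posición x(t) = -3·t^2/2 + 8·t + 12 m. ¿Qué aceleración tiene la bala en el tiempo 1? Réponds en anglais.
To solve this, we need to take 2 derivatives of our position equation x(t) = t + 1. Differentiating position, we get velocity: v(t) = 1. Taking d/dt of v(t), we find a(t) = 0. We have acceleration a(t) = 0. Substituting t = 1: a(1) = 0.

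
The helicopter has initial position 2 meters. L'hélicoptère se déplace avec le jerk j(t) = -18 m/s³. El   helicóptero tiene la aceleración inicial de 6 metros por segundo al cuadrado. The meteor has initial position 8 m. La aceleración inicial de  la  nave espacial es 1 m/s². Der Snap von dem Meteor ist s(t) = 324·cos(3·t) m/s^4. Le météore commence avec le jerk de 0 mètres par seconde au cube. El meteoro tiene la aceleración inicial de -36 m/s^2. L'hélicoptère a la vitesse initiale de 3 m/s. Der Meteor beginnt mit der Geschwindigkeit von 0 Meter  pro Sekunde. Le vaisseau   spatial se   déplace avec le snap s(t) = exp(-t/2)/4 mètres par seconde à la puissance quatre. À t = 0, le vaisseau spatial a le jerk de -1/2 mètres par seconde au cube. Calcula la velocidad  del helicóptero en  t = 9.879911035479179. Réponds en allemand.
Ausgehend von dem Ruck j(t) = -18, nehmen wir 2 Stammfunktionen. Die Stammfunktion von dem Ruck ist die Beschleunigung. Mit a(0) = 6 erhalten wir a(t) = 6 - 18·t. Das Integral von der Beschleunigung, mit v(0) = 3, ergibt die Geschwindigkeit: v(t) = -9·t^2 + 6·t + 3. Aus der Gleichung für die Geschwindigkeit v(t) = -9·t^2 + 6·t + 3, setzen wir t = 9.879911035479179 ein und erhalten v = -816.234312407974.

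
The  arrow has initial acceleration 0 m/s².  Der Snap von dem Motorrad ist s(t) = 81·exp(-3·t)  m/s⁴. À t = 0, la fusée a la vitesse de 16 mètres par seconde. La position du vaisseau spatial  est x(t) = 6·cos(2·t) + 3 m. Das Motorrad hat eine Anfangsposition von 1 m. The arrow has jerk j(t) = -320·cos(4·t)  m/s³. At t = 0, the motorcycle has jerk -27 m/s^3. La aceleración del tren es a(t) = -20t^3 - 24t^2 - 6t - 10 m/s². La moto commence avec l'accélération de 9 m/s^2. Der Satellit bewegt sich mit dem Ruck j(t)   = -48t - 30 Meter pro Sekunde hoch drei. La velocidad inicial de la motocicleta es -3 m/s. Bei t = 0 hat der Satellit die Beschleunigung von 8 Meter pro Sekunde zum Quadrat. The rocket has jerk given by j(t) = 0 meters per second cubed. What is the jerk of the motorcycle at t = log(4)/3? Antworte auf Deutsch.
Wir müssen unsere Gleichung für den Snap s(t) = 81·exp(-3·t) 1-mal integrieren. Mit ∫s(t)dt und Anwendung von j(0) = -27, finden wir j(t) = -27·exp(-3·t). Wir haben den Ruck j(t) = -27·exp(-3·t). Durch Einsetzen von t = log(4)/3: j(log(4)/3) = -27/4.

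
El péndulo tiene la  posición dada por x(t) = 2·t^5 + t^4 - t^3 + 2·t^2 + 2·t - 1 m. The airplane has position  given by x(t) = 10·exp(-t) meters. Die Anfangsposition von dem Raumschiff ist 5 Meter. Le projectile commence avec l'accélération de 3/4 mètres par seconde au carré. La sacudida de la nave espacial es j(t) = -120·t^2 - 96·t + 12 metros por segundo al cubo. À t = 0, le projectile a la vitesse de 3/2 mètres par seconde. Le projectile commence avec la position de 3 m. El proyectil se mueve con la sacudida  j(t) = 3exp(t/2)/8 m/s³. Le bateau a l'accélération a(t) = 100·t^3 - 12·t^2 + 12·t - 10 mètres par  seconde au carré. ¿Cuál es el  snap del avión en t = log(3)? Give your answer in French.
Pour résoudre ceci, nous devons prendre 4 dérivées de notre équation de la position x(t) = 10·exp(-t). En prenant d/dt de x(t), nous trouvons v(t) = -10·exp(-t). La dérivée de la vitesse donne l'accélération: a(t) = 10·exp(-t). En dérivant l'accélération, nous obtenons le jerk: j(t) = -10·exp(-t). En prenant d/dt de j(t), nous trouvons s(t) = 10·exp(-t). En utilisant s(t) = 10·exp(-t) et en substituant t = log(3), nous trouvons s = 10/3.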